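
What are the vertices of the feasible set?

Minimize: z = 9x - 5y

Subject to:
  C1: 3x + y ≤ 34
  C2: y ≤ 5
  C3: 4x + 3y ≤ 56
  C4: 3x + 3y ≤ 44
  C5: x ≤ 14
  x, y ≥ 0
Each vertex is the intersection of two constraint boundaries that also satisfies all remaining constraints:
  x = 0 and y = 0 → (0, 0)
  3x + y = 34 and y = 0 → (11.33, 0)
  3x + y = 34 and y = 5 → (9.667, 5)
  y = 5 and x = 0 → (0, 5)

Vertices: (0, 0), (11.33, 0), (9.667, 5), (0, 5)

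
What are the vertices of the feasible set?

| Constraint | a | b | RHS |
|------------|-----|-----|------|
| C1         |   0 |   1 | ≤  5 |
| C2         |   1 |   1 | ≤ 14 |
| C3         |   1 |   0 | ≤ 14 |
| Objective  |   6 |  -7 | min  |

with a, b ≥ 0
Each vertex is the intersection of two constraint boundaries that also satisfies all remaining constraints:
  a = 0 and b = 0 → (0, 0)
  a + b = 14 and a = 14 → (14, 0)
  b = 5 and a + b = 14 → (9, 5)
  b = 5 and a = 0 → (0, 5)

Vertices: (0, 0), (14, 0), (9, 5), (0, 5)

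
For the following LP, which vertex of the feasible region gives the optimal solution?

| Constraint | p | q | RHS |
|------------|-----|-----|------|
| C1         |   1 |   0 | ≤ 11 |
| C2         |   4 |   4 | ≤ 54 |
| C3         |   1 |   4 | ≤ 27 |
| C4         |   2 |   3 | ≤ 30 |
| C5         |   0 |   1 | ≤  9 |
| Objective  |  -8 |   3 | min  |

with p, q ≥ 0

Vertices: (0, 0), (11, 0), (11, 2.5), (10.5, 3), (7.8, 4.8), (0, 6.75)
(11, 0) with z = -88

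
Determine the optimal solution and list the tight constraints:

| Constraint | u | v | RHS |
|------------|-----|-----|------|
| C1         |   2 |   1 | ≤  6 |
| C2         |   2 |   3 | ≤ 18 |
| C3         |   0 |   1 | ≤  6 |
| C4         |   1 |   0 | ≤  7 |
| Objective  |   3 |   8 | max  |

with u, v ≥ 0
Optimal: u = 0, v = 6
Binding: C1, C2, C3, u ≥ 0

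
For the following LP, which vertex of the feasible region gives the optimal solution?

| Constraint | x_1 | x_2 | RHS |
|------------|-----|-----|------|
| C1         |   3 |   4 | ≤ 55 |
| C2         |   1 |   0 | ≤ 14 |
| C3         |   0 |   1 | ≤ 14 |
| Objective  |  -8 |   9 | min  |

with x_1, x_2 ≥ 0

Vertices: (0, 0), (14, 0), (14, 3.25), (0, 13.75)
Evaluating z = -8x_1 + 9x_2 at each vertex:
  (0, 0): z = 0
  (14, 0): z = -112
  (14, 3.25): z = -82.75
  (0, 13.75): z = 123.8

The smallest value is z = -112, attained at (14, 0).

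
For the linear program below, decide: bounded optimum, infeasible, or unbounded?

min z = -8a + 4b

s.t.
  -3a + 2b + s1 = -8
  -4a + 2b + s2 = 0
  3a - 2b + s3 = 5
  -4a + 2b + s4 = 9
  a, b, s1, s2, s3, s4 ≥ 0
The row 3a - 2b + s3 = 5 with s3 ≥ 0 requires 3a - 2b ≤ 5, while the row -3a + 2b + s1 = -8 with s1 ≥ 0 is equivalent to 3a - 2b ≥ 8. Together they would need 8 ≤ 3a - 2b ≤ 5, which is impossible since 8 > 5. No point satisfies all constraints.

Infeasible — the constraint set is empty.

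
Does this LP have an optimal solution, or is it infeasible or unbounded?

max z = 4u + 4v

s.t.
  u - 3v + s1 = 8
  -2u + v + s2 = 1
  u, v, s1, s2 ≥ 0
Feasible point: (0, 0) satisfies every constraint, so the LP is feasible.
Direction d = (1, 1): for each constraint row a, a·d ≤ 0 —
  (1)(1) + (-3)(1) = -2 ≤ 0
  (-2)(1) + (1)(1) = -1 ≤ 0
and d ≥ 0, so (0, 0) + t·d stays feasible for every t ≥ 0. Along this ray z = 4u + 4v changes by 8 per unit t, so z → +∞.

The LP is unbounded; z can be made arbitrarily large.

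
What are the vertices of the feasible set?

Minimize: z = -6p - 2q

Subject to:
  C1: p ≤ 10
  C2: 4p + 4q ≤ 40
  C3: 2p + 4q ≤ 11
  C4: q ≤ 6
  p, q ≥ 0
Each vertex is the intersection of two constraint boundaries that also satisfies all remaining constraints:
  p = 0 and q = 0 → (0, 0)
  2p + 4q = 11 and q = 0 → (5.5, 0)
  2p + 4q = 11 and p = 0 → (0, 2.75)

Vertices: (0, 0), (5.5, 0), (0, 2.75)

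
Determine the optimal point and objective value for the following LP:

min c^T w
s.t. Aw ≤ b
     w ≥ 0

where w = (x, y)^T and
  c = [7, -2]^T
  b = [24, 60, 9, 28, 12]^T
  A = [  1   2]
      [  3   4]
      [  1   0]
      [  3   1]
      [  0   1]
x = 0, y = 12, z = -24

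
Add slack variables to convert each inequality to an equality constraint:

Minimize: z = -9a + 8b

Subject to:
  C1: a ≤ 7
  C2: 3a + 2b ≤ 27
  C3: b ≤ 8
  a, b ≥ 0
min z = -9a + 8b

s.t.
  a + s1 = 7
  3a + 2b + s2 = 27
  b + s3 = 8
  a, b, s1, s2, s3 ≥ 0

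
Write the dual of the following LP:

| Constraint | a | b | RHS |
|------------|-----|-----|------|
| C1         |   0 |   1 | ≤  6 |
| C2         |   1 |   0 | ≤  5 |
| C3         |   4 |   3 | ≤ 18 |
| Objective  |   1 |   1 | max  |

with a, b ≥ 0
Minimize: z = 6y1 + 5y2 + 18y3

Subject to:
  C1: -y2 - 4y3 ≤ -1
  C2: -y1 - 3y3 ≤ -1
  y1, y2, y3 ≥ 0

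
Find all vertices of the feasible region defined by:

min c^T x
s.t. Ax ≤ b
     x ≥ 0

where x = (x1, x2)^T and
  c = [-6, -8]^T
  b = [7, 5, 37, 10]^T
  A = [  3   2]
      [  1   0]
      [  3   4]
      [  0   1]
Each vertex is the intersection of two constraint boundaries that also satisfies all remaining constraints:
  x1 = 0 and x2 = 0 → (0, 0)
  3x1 + 2x2 = 7 and x2 = 0 → (2.333, 0)
  3x1 + 2x2 = 7 and x1 = 0 → (0, 3.5)

Vertices: (0, 0), (2.333, 0), (0, 3.5)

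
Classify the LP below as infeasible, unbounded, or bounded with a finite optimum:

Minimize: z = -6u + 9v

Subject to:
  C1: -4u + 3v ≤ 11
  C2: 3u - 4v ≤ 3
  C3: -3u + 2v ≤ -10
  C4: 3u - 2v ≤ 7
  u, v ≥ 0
C4 requires 3u - 2v ≤ 7, while C3 (-3u + 2v ≤ -10) is equivalent to 3u - 2v ≥ 10. Together they would need 10 ≤ 3u - 2v ≤ 7, which is impossible since 10 > 7. No point satisfies all constraints.

Infeasible: no point satisfies all constraints simultaneously.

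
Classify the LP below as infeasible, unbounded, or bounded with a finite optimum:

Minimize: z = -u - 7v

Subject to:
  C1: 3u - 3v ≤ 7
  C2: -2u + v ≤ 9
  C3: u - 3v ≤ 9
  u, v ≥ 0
Feasible point: (0, 0) satisfies every constraint, so the LP is feasible.
Direction d = (1, 1): for each constraint row a, a·d ≤ 0 —
  (3)(1) + (-3)(1) = 0 ≤ 0
  (-2)(1) + (1)(1) = -1 ≤ 0
  (1)(1) + (-3)(1) = -2 ≤ 0
and d ≥ 0, so (0, 0) + t·d stays feasible for every t ≥ 0. Along this ray z = -u - 7v changes by -8 per unit t, so z → −∞.

Unbounded: there is a feasible ray along which z → −∞.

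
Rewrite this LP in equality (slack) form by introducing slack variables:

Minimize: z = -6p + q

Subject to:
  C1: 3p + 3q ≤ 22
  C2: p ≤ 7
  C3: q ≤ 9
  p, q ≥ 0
min z = -6p + q

s.t.
  3p + 3q + s1 = 22
  p + s2 = 7
  q + s3 = 9
  p, q, s1, s2, s3 ≥ 0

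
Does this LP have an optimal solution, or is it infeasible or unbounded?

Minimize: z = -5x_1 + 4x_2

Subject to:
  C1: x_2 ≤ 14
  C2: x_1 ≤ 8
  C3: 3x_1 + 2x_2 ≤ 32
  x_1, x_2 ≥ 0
The point (8, 0) satisfies every constraint, so the LP is feasible; the constraints give x_1 ≤ 8 and x_2 ≤ 14, which with x_1, x_2 ≥ 0 keep the feasible region inside a bounded box. A feasible, bounded LP attains a finite optimum at a vertex.

Evaluating z = -5x_1 + 4x_2 at each vertex:
  (0, 0): z = 0
  (8, 0): z = -40
  (8, 4): z = -24
  (1.333, 14): z = 49.33
  (0, 14): z = 56

The LP has an optimal solution: (8, 0) with z = -40.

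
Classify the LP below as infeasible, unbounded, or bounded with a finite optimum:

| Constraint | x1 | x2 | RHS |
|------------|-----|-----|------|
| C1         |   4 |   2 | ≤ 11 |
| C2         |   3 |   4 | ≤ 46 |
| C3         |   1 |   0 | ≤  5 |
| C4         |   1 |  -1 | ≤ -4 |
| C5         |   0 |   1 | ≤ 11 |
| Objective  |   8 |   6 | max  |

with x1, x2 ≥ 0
The point (0, 5.5) satisfies every constraint, so the LP is feasible; the constraints give x1 ≤ 5 and x2 ≤ 11, which with x1, x2 ≥ 0 keep the feasible region inside a bounded box. A feasible, bounded LP attains a finite optimum at a vertex.

Evaluating z = 8x1 + 6x2 at each vertex:
  (0, 4): z = 24
  (0.5, 4.5): z = 31
  (0, 5.5): z = 33

The LP has an optimal solution: (0, 5.5) with z = 33.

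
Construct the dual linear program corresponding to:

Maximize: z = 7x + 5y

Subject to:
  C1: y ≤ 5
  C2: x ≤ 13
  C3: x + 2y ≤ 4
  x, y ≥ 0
Minimize: z = 5y1 + 13y2 + 4y3

Subject to:
  C1: -y2 - y3 ≤ -7
  C2: -y1 - 2y3 ≤ -5
  y1, y2, y3 ≥ 0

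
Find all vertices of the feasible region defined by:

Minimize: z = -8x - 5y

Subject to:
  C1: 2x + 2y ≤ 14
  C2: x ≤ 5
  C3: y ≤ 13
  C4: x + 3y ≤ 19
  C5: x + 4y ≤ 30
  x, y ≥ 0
Each vertex is the intersection of two constraint boundaries that also satisfies all remaining constraints:
  x = 0 and y = 0 → (0, 0)
  x = 5 and y = 0 → (5, 0)
  2x + 2y = 14 and x = 5 → (5, 2)
  2x + 2y = 14 and x + 3y = 19 → (1, 6)
  x + 3y = 19 and x = 0 → (0, 6.333)

Vertices: (0, 0), (5, 0), (5, 2), (1, 6), (0, 6.333)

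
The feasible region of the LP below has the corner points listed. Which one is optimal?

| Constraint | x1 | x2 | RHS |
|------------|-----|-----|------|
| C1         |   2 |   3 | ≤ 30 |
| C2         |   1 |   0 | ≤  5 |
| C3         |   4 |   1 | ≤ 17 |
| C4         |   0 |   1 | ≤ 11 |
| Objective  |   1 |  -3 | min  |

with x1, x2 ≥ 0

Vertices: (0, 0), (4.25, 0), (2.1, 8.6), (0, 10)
Evaluating z = x1 - 3x2 at each vertex:
  (0, 0): z = 0
  (4.25, 0): z = 4.25
  (2.1, 8.6): z = -23.7
  (0, 10): z = -30

The smallest value is z = -30, attained at (0, 10).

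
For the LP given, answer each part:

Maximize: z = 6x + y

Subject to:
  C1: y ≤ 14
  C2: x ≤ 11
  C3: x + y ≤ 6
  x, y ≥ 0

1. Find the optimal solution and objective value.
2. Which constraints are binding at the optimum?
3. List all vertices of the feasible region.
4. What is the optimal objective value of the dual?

1. x = 6, y = 0, z = 36
2. C3, y ≥ 0
3. (0, 0), (6, 0), (0, 6)
4. 36 (by strong duality, equal to the primal optimum)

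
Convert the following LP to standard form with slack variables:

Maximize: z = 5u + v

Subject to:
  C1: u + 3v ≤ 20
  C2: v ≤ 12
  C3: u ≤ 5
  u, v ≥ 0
max z = 5u + v

s.t.
  u + 3v + s1 = 20
  v + s2 = 12
  u + s3 = 5
  u, v, s1, s2, s3 ≥ 0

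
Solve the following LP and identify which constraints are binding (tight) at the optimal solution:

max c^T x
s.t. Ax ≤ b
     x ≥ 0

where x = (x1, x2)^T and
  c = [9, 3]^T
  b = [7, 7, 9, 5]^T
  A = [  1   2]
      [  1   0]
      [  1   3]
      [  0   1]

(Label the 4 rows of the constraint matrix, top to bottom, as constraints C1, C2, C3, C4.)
Optimal: x1 = 7, x2 = 0
Slack at optimum:
  C1: slack = 0 (binding)
  C2: slack = 0 (binding)
  C3: slack = 2
  C4: slack = 5
  x1 ≥ 0: x1 = 7
  x2 ≥ 0: x2 = 0 (binding)
Binding constraints: C1, C2, x2 ≥ 0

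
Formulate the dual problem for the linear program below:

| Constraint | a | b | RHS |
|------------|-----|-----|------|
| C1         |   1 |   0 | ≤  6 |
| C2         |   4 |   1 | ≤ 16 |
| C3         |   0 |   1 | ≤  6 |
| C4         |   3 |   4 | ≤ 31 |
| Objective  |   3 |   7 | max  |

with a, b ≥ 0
Minimize: z = 6y1 + 16y2 + 6y3 + 31y4

Subject to:
  C1: -y1 - 4y2 - 3y4 ≤ -3
  C2: -y2 - y3 - 4y4 ≤ -7
  y1, y2, y3, y4 ≥ 0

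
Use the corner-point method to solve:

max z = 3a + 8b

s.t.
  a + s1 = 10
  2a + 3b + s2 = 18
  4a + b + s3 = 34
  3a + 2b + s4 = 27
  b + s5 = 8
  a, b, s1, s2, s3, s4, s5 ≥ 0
Each vertex is the intersection of two constraint boundaries that also satisfies all remaining constraints:
  a = 0 and b = 0 → (0, 0)
  4a + b = 34 and b = 0 → (8.5, 0)
  2a + 3b = 18 and 4a + b = 34 → (8.4, 0.4)
  2a + 3b = 18 and a = 0 → (0, 6)

Evaluating z = 3a + 8b at each vertex:
  (0, 0): z = 0
  (8.5, 0): z = 25.5
  (8.4, 0.4): z = 28.4
  (0, 6): z = 48

The maximum is at (0, 6) with z = 48.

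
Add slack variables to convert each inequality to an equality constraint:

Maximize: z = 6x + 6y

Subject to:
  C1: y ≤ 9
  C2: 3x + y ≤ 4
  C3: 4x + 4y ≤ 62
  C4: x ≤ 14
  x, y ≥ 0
max z = 6x + 6y

s.t.
  y + s1 = 9
  3x + y + s2 = 4
  4x + 4y + s3 = 62
  x + s4 = 14
  x, y, s1, s2, s3, s4 ≥ 0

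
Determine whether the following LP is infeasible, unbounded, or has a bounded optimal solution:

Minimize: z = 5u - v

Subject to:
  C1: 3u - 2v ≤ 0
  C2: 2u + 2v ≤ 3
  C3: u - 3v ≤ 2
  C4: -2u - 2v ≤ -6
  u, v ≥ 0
C2 requires 2u + 2v ≤ 3, while C4 (-2u - 2v ≤ -6) is equivalent to 2u + 2v ≥ 6. Together they would need 6 ≤ 2u + 2v ≤ 3, which is impossible since 6 > 3. No point satisfies all constraints.

Infeasible: no point satisfies all constraints simultaneously.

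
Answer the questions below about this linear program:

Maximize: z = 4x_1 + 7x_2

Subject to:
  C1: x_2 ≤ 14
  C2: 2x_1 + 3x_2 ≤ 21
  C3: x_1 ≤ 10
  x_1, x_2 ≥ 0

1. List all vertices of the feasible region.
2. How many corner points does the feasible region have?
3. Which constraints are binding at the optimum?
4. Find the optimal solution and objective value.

1. (0, 0), (10, 0), (10, 0.3333), (0, 7)
2. 4
3. C2, x_1 ≥ 0
4. x_1 = 0, x_2 = 7, z = 49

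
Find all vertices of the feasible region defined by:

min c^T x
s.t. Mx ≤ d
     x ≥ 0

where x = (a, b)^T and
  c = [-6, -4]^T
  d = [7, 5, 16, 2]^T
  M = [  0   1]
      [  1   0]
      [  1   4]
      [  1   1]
Each vertex is the intersection of two constraint boundaries that also satisfies all remaining constraints:
  a = 0 and b = 0 → (0, 0)
  a + b = 2 and b = 0 → (2, 0)
  a + b = 2 and a = 0 → (0, 2)

Vertices: (0, 0), (2, 0), (0, 2)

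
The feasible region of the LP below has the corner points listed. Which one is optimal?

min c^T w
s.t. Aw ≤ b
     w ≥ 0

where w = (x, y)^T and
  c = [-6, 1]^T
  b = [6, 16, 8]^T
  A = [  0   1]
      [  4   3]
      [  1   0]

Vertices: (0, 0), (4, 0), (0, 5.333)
Evaluating z = -6x + y at each vertex:
  (0, 0): z = 0
  (4, 0): z = -24
  (0, 5.333): z = 5.333

The smallest value is z = -24, attained at (4, 0).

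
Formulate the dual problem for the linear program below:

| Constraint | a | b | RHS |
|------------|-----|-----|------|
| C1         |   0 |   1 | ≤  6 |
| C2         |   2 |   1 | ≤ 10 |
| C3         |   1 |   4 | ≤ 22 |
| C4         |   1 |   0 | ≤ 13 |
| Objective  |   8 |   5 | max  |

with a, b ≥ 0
Minimize: z = 6y1 + 10y2 + 22y3 + 13y4

Subject to:
  C1: -2y2 - y3 - y4 ≤ -8
  C2: -y1 - y2 - 4y3 ≤ -5
  y1, y2, y3, y4 ≥ 0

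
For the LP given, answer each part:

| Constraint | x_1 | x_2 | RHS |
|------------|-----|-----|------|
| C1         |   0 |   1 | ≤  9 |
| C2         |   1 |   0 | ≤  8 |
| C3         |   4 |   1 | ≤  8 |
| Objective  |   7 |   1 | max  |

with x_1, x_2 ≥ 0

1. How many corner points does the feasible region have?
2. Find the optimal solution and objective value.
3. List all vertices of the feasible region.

1. 3
2. x_1 = 2, x_2 = 0, z = 14
3. (0, 0), (2, 0), (0, 8)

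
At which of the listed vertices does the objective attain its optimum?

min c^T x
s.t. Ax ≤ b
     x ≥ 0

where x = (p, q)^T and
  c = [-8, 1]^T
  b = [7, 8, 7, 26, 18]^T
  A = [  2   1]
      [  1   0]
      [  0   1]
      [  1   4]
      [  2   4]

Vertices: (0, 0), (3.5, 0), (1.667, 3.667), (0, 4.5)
Evaluating z = -8p + q at each vertex:
  (0, 0): z = 0
  (3.5, 0): z = -28
  (1.667, 3.667): z = -9.667
  (0, 4.5): z = 4.5

The smallest value is z = -28, attained at (3.5, 0).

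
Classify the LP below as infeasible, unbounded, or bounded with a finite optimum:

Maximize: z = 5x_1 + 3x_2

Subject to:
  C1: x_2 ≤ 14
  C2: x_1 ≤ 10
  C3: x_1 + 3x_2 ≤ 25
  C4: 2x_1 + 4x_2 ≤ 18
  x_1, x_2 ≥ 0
The point (9, 0) satisfies every constraint, so the LP is feasible; the constraints give x_1 ≤ 10 and x_2 ≤ 14, which with x_1, x_2 ≥ 0 keep the feasible region inside a bounded box. A feasible, bounded LP attains a finite optimum at a vertex.

Evaluating z = 5x_1 + 3x_2 at each vertex:
  (0, 0): z = 0
  (9, 0): z = 45
  (0, 4.5): z = 13.5

Feasible with finite optimum z* = 45 at (9, 0).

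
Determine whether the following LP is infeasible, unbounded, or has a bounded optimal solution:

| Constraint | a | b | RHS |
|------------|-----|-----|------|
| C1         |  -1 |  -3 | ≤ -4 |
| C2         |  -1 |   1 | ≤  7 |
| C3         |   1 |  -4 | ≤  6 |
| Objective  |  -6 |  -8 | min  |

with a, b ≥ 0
Feasible point: (0, 2) satisfies every constraint, so the LP is feasible.
Direction d = (1, 1): for each constraint row a, a·d ≤ 0 —
  (-1)(1) + (-3)(1) = -4 ≤ 0
  (-1)(1) + (1)(1) = 0 ≤ 0
  (1)(1) + (-4)(1) = -3 ≤ 0
and d ≥ 0, so (0, 2) + t·d stays feasible for every t ≥ 0. Along this ray z = -6a - 8b changes by -14 per unit t, so z → −∞.

The LP is unbounded; z can be made arbitrarily small.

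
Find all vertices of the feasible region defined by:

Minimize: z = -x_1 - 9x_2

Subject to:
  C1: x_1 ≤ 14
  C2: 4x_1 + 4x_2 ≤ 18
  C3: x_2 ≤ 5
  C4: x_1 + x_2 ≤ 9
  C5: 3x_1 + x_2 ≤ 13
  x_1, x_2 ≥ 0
Each vertex is the intersection of two constraint boundaries that also satisfies all remaining constraints:
  x_1 = 0 and x_2 = 0 → (0, 0)
  3x_1 + x_2 = 13 and x_2 = 0 → (4.333, 0)
  4x_1 + 4x_2 = 18 and 3x_1 + x_2 = 13 → (4.25, 0.25)
  4x_1 + 4x_2 = 18 and x_1 = 0 → (0, 4.5)

Vertices: (0, 0), (4.333, 0), (4.25, 0.25), (0, 4.5)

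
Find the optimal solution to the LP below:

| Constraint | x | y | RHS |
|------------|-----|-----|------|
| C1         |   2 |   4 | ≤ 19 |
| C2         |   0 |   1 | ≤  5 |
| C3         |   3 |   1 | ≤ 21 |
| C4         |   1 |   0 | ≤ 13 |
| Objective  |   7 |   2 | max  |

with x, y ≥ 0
Each vertex is the intersection of two constraint boundaries that also satisfies all remaining constraints:
  x = 0 and y = 0 → (0, 0)
  3x + y = 21 and y = 0 → (7, 0)
  2x + 4y = 19 and 3x + y = 21 → (6.5, 1.5)
  2x + 4y = 19 and x = 0 → (0, 4.75)

Evaluating z = 7x + 2y at each vertex:
  (0, 0): z = 0
  (7, 0): z = 49
  (6.5, 1.5): z = 48.5
  (0, 4.75): z = 9.5

The maximum is at (7, 0) with z = 49.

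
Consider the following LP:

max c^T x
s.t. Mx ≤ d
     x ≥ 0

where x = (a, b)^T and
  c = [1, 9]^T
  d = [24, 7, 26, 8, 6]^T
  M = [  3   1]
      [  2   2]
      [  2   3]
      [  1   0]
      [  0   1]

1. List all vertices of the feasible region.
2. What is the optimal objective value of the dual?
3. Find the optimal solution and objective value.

1. (0, 0), (3.5, 0), (0, 3.5)
2. 31.5 (by strong duality, equal to the primal optimum)
3. a = 0, b = 3.5, z = 31.5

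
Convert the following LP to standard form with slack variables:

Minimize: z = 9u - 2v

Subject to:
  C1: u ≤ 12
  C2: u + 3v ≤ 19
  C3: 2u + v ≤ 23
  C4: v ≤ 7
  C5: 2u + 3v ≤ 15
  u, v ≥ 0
min z = 9u - 2v

s.t.
  u + s1 = 12
  u + 3v + s2 = 19
  2u + v + s3 = 23
  v + s4 = 7
  2u + 3v + s5 = 15
  u, v, s1, s2, s3, s4, s5 ≥ 0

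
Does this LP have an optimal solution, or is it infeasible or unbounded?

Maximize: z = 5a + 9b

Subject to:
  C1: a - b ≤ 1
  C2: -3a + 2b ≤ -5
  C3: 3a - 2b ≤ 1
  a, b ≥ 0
C3 requires 3a - 2b ≤ 1, while C2 (-3a + 2b ≤ -5) is equivalent to 3a - 2b ≥ 5. Together they would need 5 ≤ 3a - 2b ≤ 1, which is impossible since 5 > 1. No point satisfies all constraints.

Infeasible: no point satisfies all constraints simultaneously.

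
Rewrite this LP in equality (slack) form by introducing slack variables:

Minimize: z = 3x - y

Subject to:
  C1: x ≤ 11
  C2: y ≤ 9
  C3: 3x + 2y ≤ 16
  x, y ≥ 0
min z = 3x - y

s.t.
  x + s1 = 11
  y + s2 = 9
  3x + 2y + s3 = 16
  x, y, s1, s2, s3 ≥ 0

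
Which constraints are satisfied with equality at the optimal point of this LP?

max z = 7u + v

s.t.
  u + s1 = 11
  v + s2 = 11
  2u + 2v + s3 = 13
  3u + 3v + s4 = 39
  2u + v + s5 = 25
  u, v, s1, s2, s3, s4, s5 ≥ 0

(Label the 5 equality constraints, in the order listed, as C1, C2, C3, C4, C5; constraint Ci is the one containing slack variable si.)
Optimal: u = 6.5, v = 0
Binding: C3, v ≥ 0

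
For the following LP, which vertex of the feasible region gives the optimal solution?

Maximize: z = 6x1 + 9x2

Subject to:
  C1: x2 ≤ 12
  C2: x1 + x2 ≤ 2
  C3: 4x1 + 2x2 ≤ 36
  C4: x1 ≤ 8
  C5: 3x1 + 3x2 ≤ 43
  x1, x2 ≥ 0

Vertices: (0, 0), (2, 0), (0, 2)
Evaluating z = 6x1 + 9x2 at each vertex:
  (0, 0): z = 0
  (2, 0): z = 12
  (0, 2): z = 18

The largest value is z = 18, attained at (0, 2).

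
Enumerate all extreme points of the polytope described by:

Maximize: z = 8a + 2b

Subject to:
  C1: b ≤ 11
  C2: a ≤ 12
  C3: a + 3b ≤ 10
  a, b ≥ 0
Each vertex is the intersection of two constraint boundaries that also satisfies all remaining constraints:
  a = 0 and b = 0 → (0, 0)
  a + 3b = 10 and b = 0 → (10, 0)
  a + 3b = 10 and a = 0 → (0, 3.333)

Vertices: (0, 0), (10, 0), (0, 3.333)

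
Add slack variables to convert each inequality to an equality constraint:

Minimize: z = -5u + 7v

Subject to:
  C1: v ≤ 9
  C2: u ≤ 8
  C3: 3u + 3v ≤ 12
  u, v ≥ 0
min z = -5u + 7v

s.t.
  v + s1 = 9
  u + s2 = 8
  3u + 3v + s3 = 12
  u, v, s1, s2, s3 ≥ 0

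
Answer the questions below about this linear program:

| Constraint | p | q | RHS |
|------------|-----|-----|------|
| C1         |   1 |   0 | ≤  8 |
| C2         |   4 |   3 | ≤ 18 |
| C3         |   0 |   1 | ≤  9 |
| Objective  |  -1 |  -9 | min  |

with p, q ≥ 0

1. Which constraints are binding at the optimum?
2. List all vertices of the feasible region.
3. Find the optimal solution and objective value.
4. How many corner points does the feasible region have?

1. C2, p ≥ 0
2. (0, 0), (4.5, 0), (0, 6)
3. p = 0, q = 6, z = -54
4. 3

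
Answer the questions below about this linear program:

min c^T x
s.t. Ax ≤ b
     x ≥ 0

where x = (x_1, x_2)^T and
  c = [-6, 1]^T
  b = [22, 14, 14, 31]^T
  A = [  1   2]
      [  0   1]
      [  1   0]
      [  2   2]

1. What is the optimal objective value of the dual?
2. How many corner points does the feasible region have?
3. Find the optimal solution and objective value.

1. -84 (by strong duality, equal to the primal optimum)
2. 5
3. x_1 = 14, x_2 = 0, z = -84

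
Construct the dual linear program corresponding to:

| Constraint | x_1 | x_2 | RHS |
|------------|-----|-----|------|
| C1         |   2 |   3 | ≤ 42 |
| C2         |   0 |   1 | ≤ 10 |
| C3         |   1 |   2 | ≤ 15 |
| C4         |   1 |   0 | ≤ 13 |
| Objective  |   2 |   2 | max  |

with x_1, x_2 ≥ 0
Minimize: z = 42y1 + 10y2 + 15y3 + 13y4

Subject to:
  C1: -2y1 - y3 - y4 ≤ -2
  C2: -3y1 - y2 - 2y3 ≤ -2
  y1, y2, y3, y4 ≥ 0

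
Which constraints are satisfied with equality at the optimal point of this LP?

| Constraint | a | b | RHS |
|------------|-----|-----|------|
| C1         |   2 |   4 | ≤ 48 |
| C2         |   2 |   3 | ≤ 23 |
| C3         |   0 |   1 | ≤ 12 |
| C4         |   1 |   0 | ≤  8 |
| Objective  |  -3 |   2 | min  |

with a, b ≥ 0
Optimal: a = 8, b = 0
Slack at optimum:
  C1: slack = 32
  C2: slack = 7
  C3: slack = 12
  C4: slack = 0 (binding)
  a ≥ 0: a = 8
  b ≥ 0: b = 0 (binding)
Binding constraints: C4, b ≥ 0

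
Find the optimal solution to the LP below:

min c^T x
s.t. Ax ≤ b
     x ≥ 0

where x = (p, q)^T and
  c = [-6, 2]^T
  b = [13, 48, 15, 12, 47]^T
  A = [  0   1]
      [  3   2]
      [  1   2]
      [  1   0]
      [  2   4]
p = 12, q = 0, z = -72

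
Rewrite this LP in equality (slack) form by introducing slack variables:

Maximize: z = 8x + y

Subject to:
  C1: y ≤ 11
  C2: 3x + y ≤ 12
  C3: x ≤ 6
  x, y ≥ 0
max z = 8x + y

s.t.
  y + s1 = 11
  3x + y + s2 = 12
  x + s3 = 6
  x, y, s1, s2, s3 ≥ 0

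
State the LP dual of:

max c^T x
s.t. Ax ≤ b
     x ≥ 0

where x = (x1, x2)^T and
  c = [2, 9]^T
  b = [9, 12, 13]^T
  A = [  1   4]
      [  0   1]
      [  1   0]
Minimize: z = 9y1 + 12y2 + 13y3

Subject to:
  C1: -y1 - y3 ≤ -2
  C2: -4y1 - y2 ≤ -9
  y1, y2, y3 ≥ 0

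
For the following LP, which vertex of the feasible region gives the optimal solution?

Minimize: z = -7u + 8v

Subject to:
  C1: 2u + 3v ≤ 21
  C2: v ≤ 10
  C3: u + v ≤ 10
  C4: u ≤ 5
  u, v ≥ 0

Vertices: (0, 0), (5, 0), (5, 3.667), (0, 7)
(5, 0) with z = -35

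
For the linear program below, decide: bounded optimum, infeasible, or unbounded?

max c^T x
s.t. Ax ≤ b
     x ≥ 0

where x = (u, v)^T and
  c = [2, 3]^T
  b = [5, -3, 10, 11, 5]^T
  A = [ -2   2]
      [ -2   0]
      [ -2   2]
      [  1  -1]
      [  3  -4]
Feasible point: (2, 1) satisfies every constraint, so the LP is feasible.
Direction d = (1, 1): for each constraint row a, a·d ≤ 0 —
  (-2)(1) + (2)(1) = 0 ≤ 0
  (-2)(1) + (0)(1) = -2 ≤ 0
  (-2)(1) + (2)(1) = 0 ≤ 0
  (1)(1) + (-1)(1) = 0 ≤ 0
  (3)(1) + (-4)(1) = -1 ≤ 0
and d ≥ 0, so (2, 1) + t·d stays feasible for every t ≥ 0. Along this ray z = 2u + 3v changes by 5 per unit t, so z → +∞.

Unbounded: there is a feasible ray along which z → +∞.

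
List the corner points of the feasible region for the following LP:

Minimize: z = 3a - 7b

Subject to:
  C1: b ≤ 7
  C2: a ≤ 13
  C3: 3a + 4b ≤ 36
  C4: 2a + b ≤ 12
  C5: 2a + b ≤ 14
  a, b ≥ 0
Each vertex is the intersection of two constraint boundaries that also satisfies all remaining constraints:
  a = 0 and b = 0 → (0, 0)
  2a + b = 12 and b = 0 → (6, 0)
  b = 7 and 2a + b = 12 → (2.5, 7)
  b = 7 and a = 0 → (0, 7)

Vertices: (0, 0), (6, 0), (2.5, 7), (0, 7)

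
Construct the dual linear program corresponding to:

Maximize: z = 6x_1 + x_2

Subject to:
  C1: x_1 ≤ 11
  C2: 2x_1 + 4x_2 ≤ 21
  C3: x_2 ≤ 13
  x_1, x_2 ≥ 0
Minimize: z = 11y1 + 21y2 + 13y3

Subject to:
  C1: -y1 - 2y2 ≤ -6
  C2: -4y2 - y3 ≤ -1
  y1, y2, y3 ≥ 0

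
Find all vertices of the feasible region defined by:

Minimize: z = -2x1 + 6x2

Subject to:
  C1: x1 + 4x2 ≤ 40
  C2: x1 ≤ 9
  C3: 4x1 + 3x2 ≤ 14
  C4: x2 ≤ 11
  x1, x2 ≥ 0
Each vertex is the intersection of two constraint boundaries that also satisfies all remaining constraints:
  x1 = 0 and x2 = 0 → (0, 0)
  4x1 + 3x2 = 14 and x2 = 0 → (3.5, 0)
  4x1 + 3x2 = 14 and x1 = 0 → (0, 4.667)

Vertices: (0, 0), (3.5, 0), (0, 4.667)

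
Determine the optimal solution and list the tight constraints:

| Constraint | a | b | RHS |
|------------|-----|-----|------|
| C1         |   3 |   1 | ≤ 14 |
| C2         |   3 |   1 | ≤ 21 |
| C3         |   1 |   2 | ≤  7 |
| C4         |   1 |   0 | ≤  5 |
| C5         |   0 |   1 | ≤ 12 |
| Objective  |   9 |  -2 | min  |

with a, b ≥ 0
Optimal: a = 0, b = 3.5
Slack at optimum:
  C1: slack = 10.5
  C2: slack = 17.5
  C3: slack = 0 (binding)
  C4: slack = 5
  C5: slack = 8.5
  a ≥ 0: a = 0 (binding)
  b ≥ 0: b = 3.5
Binding constraints: C3, a ≥ 0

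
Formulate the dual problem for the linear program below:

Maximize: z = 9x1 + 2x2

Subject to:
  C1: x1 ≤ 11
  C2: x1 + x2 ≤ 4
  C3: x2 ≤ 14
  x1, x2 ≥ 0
Minimize: z = 11y1 + 4y2 + 14y3

Subject to:
  C1: -y1 - y2 ≤ -9
  C2: -y2 - y3 ≤ -2
  y1, y2, y3 ≥ 0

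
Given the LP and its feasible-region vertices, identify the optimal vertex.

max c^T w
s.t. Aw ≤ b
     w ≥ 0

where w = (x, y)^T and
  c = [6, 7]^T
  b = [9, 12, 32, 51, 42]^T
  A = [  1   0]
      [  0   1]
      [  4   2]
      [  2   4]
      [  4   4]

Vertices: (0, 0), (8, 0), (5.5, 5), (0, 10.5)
(0, 10.5) with z = 73.5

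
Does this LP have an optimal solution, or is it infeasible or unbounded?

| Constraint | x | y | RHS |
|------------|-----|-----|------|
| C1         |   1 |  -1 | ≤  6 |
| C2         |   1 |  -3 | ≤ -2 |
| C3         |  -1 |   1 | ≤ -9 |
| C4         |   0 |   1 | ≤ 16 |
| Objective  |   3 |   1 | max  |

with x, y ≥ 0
C1 requires x - y ≤ 6, while C3 (-x + y ≤ -9) is equivalent to x - y ≥ 9. Together they would need 9 ≤ x - y ≤ 6, which is impossible since 9 > 6. No point satisfies all constraints.

Infeasible: no point satisfies all constraints simultaneously.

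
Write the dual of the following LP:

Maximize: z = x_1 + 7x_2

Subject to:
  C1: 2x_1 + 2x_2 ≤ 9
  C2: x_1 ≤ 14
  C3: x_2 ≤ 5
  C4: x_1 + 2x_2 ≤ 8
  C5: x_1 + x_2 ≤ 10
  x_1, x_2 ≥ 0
Minimize: z = 9y1 + 14y2 + 5y3 + 8y4 + 10y5

Subject to:
  C1: -2y1 - y2 - y4 - y5 ≤ -1
  C2: -2y1 - y3 - 2y4 - y5 ≤ -7
  y1, y2, y3, y4, y5 ≥ 0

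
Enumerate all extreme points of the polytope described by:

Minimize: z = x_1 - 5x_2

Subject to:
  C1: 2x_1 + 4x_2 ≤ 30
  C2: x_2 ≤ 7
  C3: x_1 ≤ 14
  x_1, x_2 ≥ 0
Each vertex is the intersection of two constraint boundaries that also satisfies all remaining constraints:
  x_1 = 0 and x_2 = 0 → (0, 0)
  x_1 = 14 and x_2 = 0 → (14, 0)
  2x_1 + 4x_2 = 30 and x_1 = 14 → (14, 0.5)
  2x_1 + 4x_2 = 30 and x_2 = 7 → (1, 7)
  x_2 = 7 and x_1 = 0 → (0, 7)

Vertices: (0, 0), (14, 0), (14, 0.5), (1, 7), (0, 7)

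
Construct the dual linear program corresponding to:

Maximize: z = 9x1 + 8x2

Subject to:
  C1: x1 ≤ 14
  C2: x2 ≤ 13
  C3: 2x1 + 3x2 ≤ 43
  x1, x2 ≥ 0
Minimize: z = 14y1 + 13y2 + 43y3

Subject to:
  C1: -y1 - 2y3 ≤ -9
  C2: -y2 - 3y3 ≤ -8
  y1, y2, y3 ≥ 0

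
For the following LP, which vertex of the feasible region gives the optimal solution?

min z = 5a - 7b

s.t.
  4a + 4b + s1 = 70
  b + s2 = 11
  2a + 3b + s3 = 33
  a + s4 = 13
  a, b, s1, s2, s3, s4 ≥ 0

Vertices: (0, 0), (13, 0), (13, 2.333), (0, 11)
Evaluating z = 5a - 7b at each vertex:
  (0, 0): z = 0
  (13, 0): z = 65
  (13, 2.333): z = 48.67
  (0, 11): z = -77

The smallest value is z = -77, attained at (0, 11).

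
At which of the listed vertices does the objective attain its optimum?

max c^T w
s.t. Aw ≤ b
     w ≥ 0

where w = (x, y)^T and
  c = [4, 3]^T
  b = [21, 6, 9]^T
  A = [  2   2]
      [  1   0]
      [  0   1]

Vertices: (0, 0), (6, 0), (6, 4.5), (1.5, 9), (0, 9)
Evaluating z = 4x + 3y at each vertex:
  (0, 0): z = 0
  (6, 0): z = 24
  (6, 4.5): z = 37.5
  (1.5, 9): z = 33
  (0, 9): z = 27

The largest value is z = 37.5, attained at (6, 4.5).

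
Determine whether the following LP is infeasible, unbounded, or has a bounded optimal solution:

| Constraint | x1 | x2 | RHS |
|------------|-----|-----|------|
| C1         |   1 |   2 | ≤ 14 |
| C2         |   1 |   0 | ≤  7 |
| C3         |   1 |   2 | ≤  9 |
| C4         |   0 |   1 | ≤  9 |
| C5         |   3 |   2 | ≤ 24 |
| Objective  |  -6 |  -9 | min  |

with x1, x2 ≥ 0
The point (7, 1) satisfies every constraint, so the LP is feasible; the constraints give x1 ≤ 7 and x2 ≤ 9, which with x1, x2 ≥ 0 keep the feasible region inside a bounded box. A feasible, bounded LP attains a finite optimum at a vertex.

Feasible with finite optimum z* = -51 at (7, 1).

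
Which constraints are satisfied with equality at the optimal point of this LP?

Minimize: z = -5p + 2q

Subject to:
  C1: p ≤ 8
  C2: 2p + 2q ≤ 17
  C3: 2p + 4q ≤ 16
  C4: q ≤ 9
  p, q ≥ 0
Optimal: p = 8, q = 0
Binding: C1, C3, q ≥ 0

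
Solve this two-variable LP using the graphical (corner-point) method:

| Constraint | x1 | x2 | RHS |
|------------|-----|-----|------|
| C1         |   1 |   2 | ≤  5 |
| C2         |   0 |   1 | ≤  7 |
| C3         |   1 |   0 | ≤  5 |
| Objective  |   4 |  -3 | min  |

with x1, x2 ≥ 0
Each vertex is the intersection of two constraint boundaries that also satisfies all remaining constraints:
  x1 = 0 and x2 = 0 → (0, 0)
  x1 + 2x2 = 5 and x1 = 5 → (5, 0)
  x1 + 2x2 = 5 and x1 = 0 → (0, 2.5)

Evaluating z = 4x1 - 3x2 at each vertex:
  (0, 0): z = 0
  (5, 0): z = 20
  (0, 2.5): z = -7.5

The minimum is at (0, 2.5) with z = -7.5.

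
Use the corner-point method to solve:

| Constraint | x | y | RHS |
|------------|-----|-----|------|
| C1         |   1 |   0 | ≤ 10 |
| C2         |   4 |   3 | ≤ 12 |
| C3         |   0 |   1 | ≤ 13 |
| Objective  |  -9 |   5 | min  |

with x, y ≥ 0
x = 3, y = 0, z = -27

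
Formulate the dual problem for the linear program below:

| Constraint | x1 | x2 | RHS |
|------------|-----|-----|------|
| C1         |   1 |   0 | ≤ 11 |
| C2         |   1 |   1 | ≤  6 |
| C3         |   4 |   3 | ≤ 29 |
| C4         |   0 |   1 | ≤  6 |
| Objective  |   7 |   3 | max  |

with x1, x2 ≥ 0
Minimize: z = 11y1 + 6y2 + 29y3 + 6y4

Subject to:
  C1: -y1 - y2 - 4y3 ≤ -7
  C2: -y2 - 3y3 - y4 ≤ -3
  y1, y2, y3, y4 ≥ 0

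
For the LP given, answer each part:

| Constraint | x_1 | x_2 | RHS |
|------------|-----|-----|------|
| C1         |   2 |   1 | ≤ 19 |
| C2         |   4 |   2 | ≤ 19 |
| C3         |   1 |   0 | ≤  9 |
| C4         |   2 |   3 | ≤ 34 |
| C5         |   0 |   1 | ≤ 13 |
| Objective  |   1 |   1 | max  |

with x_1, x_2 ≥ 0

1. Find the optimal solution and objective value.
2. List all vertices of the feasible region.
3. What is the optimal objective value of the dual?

1. x_1 = 0, x_2 = 9.5, z = 9.5
2. (0, 0), (4.75, 0), (0, 9.5)
3. 9.5 (by strong duality, equal to the primal optimum)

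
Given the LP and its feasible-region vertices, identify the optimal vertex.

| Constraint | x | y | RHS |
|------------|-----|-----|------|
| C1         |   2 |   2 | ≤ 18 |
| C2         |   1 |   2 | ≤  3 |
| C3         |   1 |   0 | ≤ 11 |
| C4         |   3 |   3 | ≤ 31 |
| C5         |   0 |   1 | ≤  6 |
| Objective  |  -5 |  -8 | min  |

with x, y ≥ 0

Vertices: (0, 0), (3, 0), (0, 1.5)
Evaluating z = -5x - 8y at each vertex:
  (0, 0): z = 0
  (3, 0): z = -15
  (0, 1.5): z = -12

The smallest value is z = -15, attained at (3, 0).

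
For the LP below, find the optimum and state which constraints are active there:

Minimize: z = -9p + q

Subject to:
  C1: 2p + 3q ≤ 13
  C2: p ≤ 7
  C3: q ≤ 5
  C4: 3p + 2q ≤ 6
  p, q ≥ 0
Optimal: p = 2, q = 0
Slack at optimum:
  C1: slack = 9
  C2: slack = 5
  C3: slack = 5
  C4: slack = 0 (binding)
  p ≥ 0: p = 2
  q ≥ 0: q = 0 (binding)
Binding constraints: C4, q ≥ 0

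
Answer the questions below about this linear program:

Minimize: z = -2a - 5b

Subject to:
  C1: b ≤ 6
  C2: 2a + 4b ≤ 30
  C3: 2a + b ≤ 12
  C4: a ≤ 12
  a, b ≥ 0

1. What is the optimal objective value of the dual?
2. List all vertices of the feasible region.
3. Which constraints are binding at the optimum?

1. -36 (by strong duality, equal to the primal optimum)
2. (0, 0), (6, 0), (3, 6), (0, 6)
3. C1, C2, C3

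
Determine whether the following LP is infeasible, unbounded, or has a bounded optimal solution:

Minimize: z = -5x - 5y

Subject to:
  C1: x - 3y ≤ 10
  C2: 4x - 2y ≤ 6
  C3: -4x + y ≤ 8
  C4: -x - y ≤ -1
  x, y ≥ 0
Feasible point: (0, 1) satisfies every constraint, so the LP is feasible.
Direction d = (1, 2): for each constraint row a, a·d ≤ 0 —
  (1)(1) + (-3)(2) = -5 ≤ 0
  (4)(1) + (-2)(2) = 0 ≤ 0
  (-4)(1) + (1)(2) = -2 ≤ 0
  (-1)(1) + (-1)(2) = -3 ≤ 0
and d ≥ 0, so (0, 1) + t·d stays feasible for every t ≥ 0. Along this ray z = -5x - 5y changes by -15 per unit t, so z → −∞.

The LP is unbounded; z can be made arbitrarily small.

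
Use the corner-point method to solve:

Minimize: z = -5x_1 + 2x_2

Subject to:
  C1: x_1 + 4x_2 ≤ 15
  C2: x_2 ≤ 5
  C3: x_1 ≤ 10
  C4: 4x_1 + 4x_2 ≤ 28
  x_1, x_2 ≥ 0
Each vertex is the intersection of two constraint boundaries that also satisfies all remaining constraints:
  x_1 = 0 and x_2 = 0 → (0, 0)
  4x_1 + 4x_2 = 28 and x_2 = 0 → (7, 0)
  x_1 + 4x_2 = 15 and 4x_1 + 4x_2 = 28 → (4.333, 2.667)
  x_1 + 4x_2 = 15 and x_1 = 0 → (0, 3.75)

Evaluating z = -5x_1 + 2x_2 at each vertex:
  (0, 0): z = 0
  (7, 0): z = -35
  (4.333, 2.667): z = -16.33
  (0, 3.75): z = 7.5

The minimum is at (7, 0) with z = -35.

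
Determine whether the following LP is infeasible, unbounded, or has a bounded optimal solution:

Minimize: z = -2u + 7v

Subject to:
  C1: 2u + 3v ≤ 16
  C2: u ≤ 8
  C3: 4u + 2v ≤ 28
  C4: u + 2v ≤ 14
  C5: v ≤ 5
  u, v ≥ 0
The point (7, 0) satisfies every constraint, so the LP is feasible; the constraints give u ≤ 8 and v ≤ 5, which with u, v ≥ 0 keep the feasible region inside a bounded box. A feasible, bounded LP attains a finite optimum at a vertex.

Evaluating z = -2u + 7v at each vertex:
  (0, 0): z = 0
  (7, 0): z = -14
  (6.5, 1): z = -6
  (0.5, 5): z = 34
  (0, 5): z = 35

The LP has an optimal solution: (7, 0) with z = -14.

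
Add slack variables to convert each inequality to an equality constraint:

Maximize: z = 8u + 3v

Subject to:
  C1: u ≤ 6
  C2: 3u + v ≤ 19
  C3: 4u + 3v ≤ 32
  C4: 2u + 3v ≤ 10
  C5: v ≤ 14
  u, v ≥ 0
max z = 8u + 3v

s.t.
  u + s1 = 6
  3u + v + s2 = 19
  4u + 3v + s3 = 32
  2u + 3v + s4 = 10
  v + s5 = 14
  u, v, s1, s2, s3, s4, s5 ≥ 0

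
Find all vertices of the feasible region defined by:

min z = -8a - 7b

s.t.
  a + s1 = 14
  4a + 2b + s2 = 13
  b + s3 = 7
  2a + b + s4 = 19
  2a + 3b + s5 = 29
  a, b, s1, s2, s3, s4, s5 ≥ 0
Each vertex is the intersection of two constraint boundaries that also satisfies all remaining constraints:
  a = 0 and b = 0 → (0, 0)
  4a + 2b = 13 and b = 0 → (3.25, 0)
  4a + 2b = 13 and a = 0 → (0, 6.5)

Vertices: (0, 0), (3.25, 0), (0, 6.5)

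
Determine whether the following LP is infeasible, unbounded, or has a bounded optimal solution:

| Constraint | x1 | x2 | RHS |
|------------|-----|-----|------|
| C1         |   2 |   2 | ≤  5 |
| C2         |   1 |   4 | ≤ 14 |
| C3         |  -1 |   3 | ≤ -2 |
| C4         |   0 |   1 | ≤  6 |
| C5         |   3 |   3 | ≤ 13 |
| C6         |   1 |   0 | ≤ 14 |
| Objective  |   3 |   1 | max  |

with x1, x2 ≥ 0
The point (2.5, 0) satisfies every constraint, so the LP is feasible; the constraints give x1 ≤ 14 and x2 ≤ 6, which with x1, x2 ≥ 0 keep the feasible region inside a bounded box. A feasible, bounded LP attains a finite optimum at a vertex.

The LP has an optimal solution: (2.5, 0) with z = 7.5.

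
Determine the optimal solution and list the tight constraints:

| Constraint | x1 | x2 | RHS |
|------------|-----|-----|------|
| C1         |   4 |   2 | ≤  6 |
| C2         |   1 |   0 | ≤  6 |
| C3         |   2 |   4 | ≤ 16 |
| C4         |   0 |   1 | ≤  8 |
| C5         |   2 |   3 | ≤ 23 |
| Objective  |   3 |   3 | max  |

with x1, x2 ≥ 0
Optimal: x1 = 0, x2 = 3
Binding: C1, x1 ≥ 0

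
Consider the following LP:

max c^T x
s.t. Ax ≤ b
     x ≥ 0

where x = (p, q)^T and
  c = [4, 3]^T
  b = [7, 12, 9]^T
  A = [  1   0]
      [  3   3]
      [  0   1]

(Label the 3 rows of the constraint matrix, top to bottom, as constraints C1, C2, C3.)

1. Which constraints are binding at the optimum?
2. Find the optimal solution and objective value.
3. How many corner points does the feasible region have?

1. C2, q ≥ 0
2. p = 4, q = 0, z = 16
3. 3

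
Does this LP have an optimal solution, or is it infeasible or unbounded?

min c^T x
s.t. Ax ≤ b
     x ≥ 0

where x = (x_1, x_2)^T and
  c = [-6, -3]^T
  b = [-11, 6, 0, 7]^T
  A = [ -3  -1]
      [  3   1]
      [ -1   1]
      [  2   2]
One constraint requires 3x_1 + x_2 ≤ 6, while the constraint -3x_1 - x_2 ≤ -11 is equivalent to 3x_1 + x_2 ≥ 11. Together they would need 11 ≤ 3x_1 + x_2 ≤ 6, which is impossible since 11 > 6. No point satisfies all constraints.

The feasible region is empty; the LP is infeasible.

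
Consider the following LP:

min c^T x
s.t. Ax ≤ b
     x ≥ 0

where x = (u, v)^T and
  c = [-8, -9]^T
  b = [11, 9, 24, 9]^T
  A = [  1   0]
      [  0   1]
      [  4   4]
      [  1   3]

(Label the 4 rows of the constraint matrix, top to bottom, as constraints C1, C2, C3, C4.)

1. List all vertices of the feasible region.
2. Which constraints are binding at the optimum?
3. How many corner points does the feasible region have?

1. (0, 0), (6, 0), (4.5, 1.5), (0, 3)
2. C3, C4
3. 4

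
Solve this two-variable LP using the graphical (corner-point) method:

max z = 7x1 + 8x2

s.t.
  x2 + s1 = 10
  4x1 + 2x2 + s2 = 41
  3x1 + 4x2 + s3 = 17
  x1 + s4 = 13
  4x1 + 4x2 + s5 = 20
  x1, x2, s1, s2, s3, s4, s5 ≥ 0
x1 = 3, x2 = 2, z = 37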